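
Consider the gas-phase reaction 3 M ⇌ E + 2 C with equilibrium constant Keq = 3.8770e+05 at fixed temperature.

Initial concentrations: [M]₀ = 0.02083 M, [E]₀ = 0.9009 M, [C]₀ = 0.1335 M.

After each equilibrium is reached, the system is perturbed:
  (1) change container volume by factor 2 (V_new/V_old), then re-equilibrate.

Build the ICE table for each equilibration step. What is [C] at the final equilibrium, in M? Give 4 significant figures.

Q₀ = 1777 vs Keq = 3.8770e+05 ⇒ Q<K, forward
Step 1:
                    M           E           C
  Initial     0.02083      0.9009      0.1335
  Change     -0.01717    0.005722     0.01144
  Equil      0.003663      0.9066      0.1449
  solve Keq expr → x = 0.005722; check Q = 3.8770e+05
Then change container volume by factor 2 (V_new/V_old).
Step 2:
                    M           E           C
  Initial    0.001831      0.4533     0.07247
  Change            0           0           0
  Equil      0.001831      0.4533     0.07247
  solve Keq expr → x = 0; check Q = 3.8770e+05

[C]_eq = 0.07247 M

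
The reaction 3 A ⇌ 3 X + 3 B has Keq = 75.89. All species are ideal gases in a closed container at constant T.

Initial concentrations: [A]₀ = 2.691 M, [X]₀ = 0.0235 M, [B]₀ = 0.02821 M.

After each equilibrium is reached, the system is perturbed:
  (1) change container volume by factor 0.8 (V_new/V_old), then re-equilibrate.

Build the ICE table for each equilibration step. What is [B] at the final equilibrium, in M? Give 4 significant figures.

Q₀ = 1.4951e-11 vs Keq = 75.89 ⇒ Q<K, forward
Step 1:
                   A          X          B
  init         2.691     0.0235    0.02821
  Δ           -1.855      1.855      1.855
  eq          0.8358      1.879      1.883
  solve Keq expr → x = 0.6184; check Q = 75.89
Then change container volume by factor 0.8 (V_new/V_old).
Step 2:
                   A          X          B
  init         1.045      2.348      2.354
  Δ           0.1255    -0.1255    -0.1255
  eq            1.17      2.223      2.229
  solve Keq expr → x = -0.04183; check Q = 75.89

[B]_eq = 2.229 M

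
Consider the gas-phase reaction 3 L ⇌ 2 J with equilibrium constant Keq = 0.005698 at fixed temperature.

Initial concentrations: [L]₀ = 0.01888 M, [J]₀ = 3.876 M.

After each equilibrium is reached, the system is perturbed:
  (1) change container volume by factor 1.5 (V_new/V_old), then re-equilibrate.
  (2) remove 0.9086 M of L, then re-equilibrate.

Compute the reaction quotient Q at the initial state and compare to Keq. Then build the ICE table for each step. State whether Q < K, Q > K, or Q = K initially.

Q₀ = 2.2323e+06 vs Keq = 0.005698 ⇒ Q>K, reverse
Step 1:
                    L           J
  I           0.01888       3.876
  C             4.666      -3.111
  E             4.685      0.7654
  solve Keq expr → x = -1.555; check Q = 0.005698
Then change container volume by factor 1.5 (V_new/V_old).
Step 2:
                    L           J
  I             3.123      0.5103
  C            0.1078    -0.07188
  E             3.231      0.4384
  solve Keq expr → x = -0.03594; check Q = 0.005698
Then remove 0.9086 M of L.
Step 3:
                    L           J
  I             2.322      0.4384
  C            0.2031     -0.1354
  E             2.526       0.303
  solve Keq expr → x = -0.06771; check Q = 0.005698

Q₀ = 2.2323e+06; Q > K (proceeds reverse)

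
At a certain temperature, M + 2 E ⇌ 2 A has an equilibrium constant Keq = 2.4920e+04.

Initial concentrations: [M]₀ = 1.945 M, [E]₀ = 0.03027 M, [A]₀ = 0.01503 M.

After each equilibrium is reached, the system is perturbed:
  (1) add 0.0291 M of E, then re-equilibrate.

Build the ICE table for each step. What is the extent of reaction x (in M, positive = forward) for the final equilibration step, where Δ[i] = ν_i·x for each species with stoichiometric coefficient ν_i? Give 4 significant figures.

Q₀ = 0.1268 vs Keq = 2.4920e+04 ⇒ Q<K, forward
Step 1:
                   M          E          A
  I            1.945    0.03027    0.01503
  C         -0.01503   -0.03006    0.03006
  E             1.93 2.0562e-04    0.04509
  solve Keq expr → x = 0.01503; check Q = 2.4920e+04
Then add 0.0291 M of E.
Step 2:
                   M          E          A
  I             1.93    0.02931    0.04509
  C         -0.01448   -0.02897    0.02897
  E            1.915 3.3898e-04    0.07406
  solve Keq expr → x = 0.01448; check Q = 2.4920e+04

x = 0.01448 M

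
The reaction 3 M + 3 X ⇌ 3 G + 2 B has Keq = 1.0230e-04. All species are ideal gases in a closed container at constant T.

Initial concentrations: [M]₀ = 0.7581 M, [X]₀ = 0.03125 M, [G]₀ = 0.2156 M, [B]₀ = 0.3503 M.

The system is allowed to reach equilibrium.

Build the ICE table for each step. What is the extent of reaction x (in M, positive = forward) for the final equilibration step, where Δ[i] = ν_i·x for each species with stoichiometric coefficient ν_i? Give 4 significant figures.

Q₀ = 92.49 vs Keq = 1.0230e-04 ⇒ Q>K, reverse
Step 1:
                  M         X         G         B
  I          0.7581   0.03125    0.2156    0.3503
  C          0.1891    0.1891   -0.1891   -0.1261
  E          0.9472    0.2204   0.02646    0.2242
  solve Keq expr → x = -0.06305; check Q = 1.0230e-04

x = -0.06305 M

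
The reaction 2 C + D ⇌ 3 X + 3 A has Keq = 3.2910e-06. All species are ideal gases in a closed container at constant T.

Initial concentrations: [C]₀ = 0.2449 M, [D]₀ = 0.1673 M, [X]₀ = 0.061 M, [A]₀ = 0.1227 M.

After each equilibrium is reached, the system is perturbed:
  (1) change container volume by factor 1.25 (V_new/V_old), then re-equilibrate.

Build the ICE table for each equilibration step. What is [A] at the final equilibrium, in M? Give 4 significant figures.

Q₀ = 4.1788e-05 vs Keq = 3.2910e-06 ⇒ Q>K, reverse
Step 1:
                   C          D          X          A
  I           0.2449     0.1673      0.061     0.1227
  C          0.01719   0.008594   -0.02578   -0.02578
  E           0.2621     0.1759    0.03522    0.09692
  solve Keq expr → x = -0.008594; check Q = 3.2910e-06
Then change container volume by factor 1.25 (V_new/V_old).
Step 2:
                   C          D          X          A
  I           0.2097     0.1407    0.02817    0.07753
  C        -0.003078  -0.001539   0.004617   0.004617
  E           0.2066     0.1392    0.03279    0.08215
  solve Keq expr → x = 0.001539; check Q = 3.2910e-06

[A]_eq = 0.08215 M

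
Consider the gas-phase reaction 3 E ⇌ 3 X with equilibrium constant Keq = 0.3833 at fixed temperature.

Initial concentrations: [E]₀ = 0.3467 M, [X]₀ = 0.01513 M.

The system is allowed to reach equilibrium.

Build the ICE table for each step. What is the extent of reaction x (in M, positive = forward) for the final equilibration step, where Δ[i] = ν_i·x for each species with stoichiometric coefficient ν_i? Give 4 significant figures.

x = 0.0457 M

Q₀ = 8.3110e-05 vs Keq = 0.3833 ⇒ Q<K, forward
Step 1:
                  E         X
  init       0.3467   0.01513
  Δ         -0.1371    0.1371
  eq         0.2096    0.1522
  solve Keq expr → x = 0.0457; check Q = 0.3833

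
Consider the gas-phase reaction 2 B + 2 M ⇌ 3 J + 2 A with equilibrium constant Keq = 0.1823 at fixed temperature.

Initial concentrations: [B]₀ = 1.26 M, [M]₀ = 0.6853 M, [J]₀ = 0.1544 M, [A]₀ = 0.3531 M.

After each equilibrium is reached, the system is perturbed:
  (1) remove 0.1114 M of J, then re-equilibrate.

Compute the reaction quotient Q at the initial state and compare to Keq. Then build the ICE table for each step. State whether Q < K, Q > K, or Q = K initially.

Q₀ = 6.1551e-04; Q < K (proceeds forward)

Q₀ = 6.1551e-04 vs Keq = 0.1823 ⇒ Q<K, forward
Step 1:
                   B          M          J          A
  I             1.26     0.6853     0.1544     0.3531
  C          -0.2271    -0.2271     0.3406     0.2271
  E            1.033     0.4582      0.495     0.5802
  solve Keq expr → x = 0.1135; check Q = 0.1823
Then remove 0.1114 M of J.
Step 2:
                   B          M          J          A
  I            1.033     0.4582     0.3836     0.5802
  C         -0.03673   -0.03673    0.05509    0.03673
  E           0.9962     0.4215     0.4387     0.6169
  solve Keq expr → x = 0.01836; check Q = 0.1823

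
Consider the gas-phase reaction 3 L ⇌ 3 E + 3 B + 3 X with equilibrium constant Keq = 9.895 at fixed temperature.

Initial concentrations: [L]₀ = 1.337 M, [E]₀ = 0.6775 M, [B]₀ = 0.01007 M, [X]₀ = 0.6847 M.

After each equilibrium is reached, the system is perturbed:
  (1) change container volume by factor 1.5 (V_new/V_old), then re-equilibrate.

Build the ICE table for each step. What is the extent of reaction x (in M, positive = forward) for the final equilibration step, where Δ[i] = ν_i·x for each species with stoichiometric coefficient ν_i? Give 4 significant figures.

Q₀ = 4.2650e-08 vs Keq = 9.895 ⇒ Q<K, forward
Step 1:
                  L         E         B         X
  I           1.337    0.6775   0.01007    0.6847
  C         -0.7022    0.7022    0.7022    0.7022
  E          0.6348      1.38    0.7123     1.387
  solve Keq expr → x = 0.2341; check Q = 9.895
Then change container volume by factor 1.5 (V_new/V_old).
Step 2:
                  L         E         B         X
  I          0.4232    0.9198    0.4748    0.9246
  C         -0.1211    0.1211    0.1211    0.1211
  E          0.3021     1.041    0.5959     1.046
  solve Keq expr → x = 0.04036; check Q = 9.895

x = 0.04036 M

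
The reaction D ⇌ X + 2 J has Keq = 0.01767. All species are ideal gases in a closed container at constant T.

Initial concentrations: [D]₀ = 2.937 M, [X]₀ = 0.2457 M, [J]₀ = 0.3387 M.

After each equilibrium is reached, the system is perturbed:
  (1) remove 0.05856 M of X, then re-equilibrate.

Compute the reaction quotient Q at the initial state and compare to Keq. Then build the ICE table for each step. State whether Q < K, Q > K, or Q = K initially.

Q₀ = 0.009597; Q < K (proceeds forward)

Q₀ = 0.009597 vs Keq = 0.01767 ⇒ Q<K, forward
Step 1:
                    D           X           J
  I             2.937      0.2457      0.3387
  C          -0.04163     0.04163     0.08327
  E             2.895      0.2873       0.422
  solve Keq expr → x = 0.04163; check Q = 0.01767
Then remove 0.05856 M of X.
Step 2:
                    D           X           J
  I             2.895      0.2288       0.422
  C          -0.01665     0.01665      0.0333
  E             2.879      0.2454      0.4553
  solve Keq expr → x = 0.01665; check Q = 0.01767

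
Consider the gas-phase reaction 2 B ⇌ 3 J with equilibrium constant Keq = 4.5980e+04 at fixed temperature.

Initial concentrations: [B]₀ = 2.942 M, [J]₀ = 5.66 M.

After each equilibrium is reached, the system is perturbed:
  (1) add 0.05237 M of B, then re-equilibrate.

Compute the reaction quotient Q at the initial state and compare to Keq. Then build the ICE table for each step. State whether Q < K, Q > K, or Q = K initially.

Q₀ = 20.95; Q < K (proceeds forward)

Q₀ = 20.95 vs Keq = 4.5980e+04 ⇒ Q<K, forward
Step 1:
                    B           J
  init          2.942        5.66
  Δ            -2.798       4.197
  eq           0.1443       9.857
  solve Keq expr → x = 1.399; check Q = 4.5980e+04
Then add 0.05237 M of B.
Step 2:
                    B           J
  init         0.1967       9.857
  Δ           -0.0507     0.07605
  eq            0.146       9.933
  solve Keq expr → x = 0.02535; check Q = 4.5980e+04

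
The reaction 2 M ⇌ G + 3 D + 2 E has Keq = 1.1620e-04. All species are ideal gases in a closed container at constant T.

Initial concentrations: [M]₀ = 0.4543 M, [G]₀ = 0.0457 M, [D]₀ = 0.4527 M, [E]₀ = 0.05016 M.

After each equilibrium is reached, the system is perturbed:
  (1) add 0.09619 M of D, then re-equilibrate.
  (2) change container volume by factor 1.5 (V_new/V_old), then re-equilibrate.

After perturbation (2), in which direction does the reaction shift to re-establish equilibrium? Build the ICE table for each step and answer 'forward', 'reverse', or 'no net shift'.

Direction: forward

Q₀ = 5.1687e-05 vs Keq = 1.1620e-04 ⇒ Q<K, forward
Step 1:
                    M           G           D           E
  init         0.4543      0.0457      0.4527     0.05016
  Δ          -0.01357    0.006787     0.02036     0.01357
  eq           0.4407     0.05249      0.4731     0.06373
  solve Keq expr → x = 0.006787; check Q = 1.1620e-04
Then add 0.09619 M of D.
Step 2:
                    M           G           D           E
  init         0.4407     0.05249      0.5693     0.06373
  Δ          0.009815   -0.004907    -0.01472   -0.009815
  eq           0.4505     0.04758      0.5545     0.05392
  solve Keq expr → x = -0.004907; check Q = 1.1620e-04
Then change container volume by factor 1.5 (V_new/V_old).
Step 3:
                    M           G           D           E
  init         0.3004     0.03172      0.3697     0.03595
  Δ          -0.02139      0.0107     0.03209     0.02139
  eq            0.279     0.04241      0.4018     0.05734
  solve Keq expr → x = 0.0107; check Q = 1.1620e-04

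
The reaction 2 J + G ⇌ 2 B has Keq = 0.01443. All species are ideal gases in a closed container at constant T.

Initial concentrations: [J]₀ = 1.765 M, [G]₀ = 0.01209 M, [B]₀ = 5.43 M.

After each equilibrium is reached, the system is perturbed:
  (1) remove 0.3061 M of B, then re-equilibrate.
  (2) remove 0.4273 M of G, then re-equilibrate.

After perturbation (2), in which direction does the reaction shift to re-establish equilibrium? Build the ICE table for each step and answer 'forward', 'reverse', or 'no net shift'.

Direction: reverse

Q₀ = 782.9 vs Keq = 0.01443 ⇒ Q>K, reverse
Step 1:
                    J           G           B
  init          1.765     0.01209        5.43
  Δ             4.345       2.173      -4.345
  eq             6.11       2.185       1.085
  solve Keq expr → x = -2.173; check Q = 0.01443
Then remove 0.3061 M of B.
Step 2:
                    J           G           B
  init           6.11       2.185      0.7788
  Δ           -0.2357     -0.1179      0.2357
  eq            5.874       2.067       1.014
  solve Keq expr → x = 0.1179; check Q = 0.01443
Then remove 0.4273 M of G.
Step 3:
                    J           G           B
  init          5.874       1.639       1.014
  Δ           0.08582     0.04291    -0.08582
  eq             5.96       1.682      0.9287
  solve Keq expr → x = -0.04291; check Q = 0.01443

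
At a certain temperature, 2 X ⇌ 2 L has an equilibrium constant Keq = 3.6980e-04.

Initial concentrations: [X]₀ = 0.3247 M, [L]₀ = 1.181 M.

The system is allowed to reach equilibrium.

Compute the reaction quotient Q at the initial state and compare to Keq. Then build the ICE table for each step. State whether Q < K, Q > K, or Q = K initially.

Q₀ = 13.23; Q > K (proceeds reverse)

Q₀ = 13.23 vs Keq = 3.6980e-04 ⇒ Q>K, reverse
Step 1:
                    X           L
  init         0.3247       1.181
  Δ             1.153      -1.153
  eq            1.477     0.02841
  solve Keq expr → x = -0.5763; check Q = 3.6980e-04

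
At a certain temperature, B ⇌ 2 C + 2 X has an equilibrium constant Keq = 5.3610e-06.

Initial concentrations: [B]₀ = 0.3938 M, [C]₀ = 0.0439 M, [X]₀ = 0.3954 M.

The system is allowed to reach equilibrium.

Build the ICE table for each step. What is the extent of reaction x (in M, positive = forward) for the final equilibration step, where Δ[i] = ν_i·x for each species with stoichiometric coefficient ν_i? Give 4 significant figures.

x = -0.01986 M

Q₀ = 7.6511e-04 vs Keq = 5.3610e-06 ⇒ Q>K, reverse
Step 1:
                  B         C         X
  I          0.3938    0.0439    0.3954
  C         0.01986  -0.03971  -0.03971
  E          0.4137  0.004187    0.3557
  solve Keq expr → x = -0.01986; check Q = 5.3610e-06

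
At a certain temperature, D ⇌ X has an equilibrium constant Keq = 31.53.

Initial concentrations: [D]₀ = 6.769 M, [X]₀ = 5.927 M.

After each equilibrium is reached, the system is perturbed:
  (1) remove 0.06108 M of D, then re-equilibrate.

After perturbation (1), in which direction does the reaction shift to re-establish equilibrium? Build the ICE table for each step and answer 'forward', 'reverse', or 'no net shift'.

Direction: reverse

Q₀ = 0.8756 vs Keq = 31.53 ⇒ Q<K, forward
Step 1:
                  D         X
  I           6.769     5.927
  C          -6.379     6.379
  E          0.3903     12.31
  solve Keq expr → x = 6.379; check Q = 31.53
Then remove 0.06108 M of D.
Step 2:
                  D         X
  I          0.3292     12.31
  C          0.0592   -0.0592
  E          0.3884     12.25
  solve Keq expr → x = -0.0592; check Q = 31.53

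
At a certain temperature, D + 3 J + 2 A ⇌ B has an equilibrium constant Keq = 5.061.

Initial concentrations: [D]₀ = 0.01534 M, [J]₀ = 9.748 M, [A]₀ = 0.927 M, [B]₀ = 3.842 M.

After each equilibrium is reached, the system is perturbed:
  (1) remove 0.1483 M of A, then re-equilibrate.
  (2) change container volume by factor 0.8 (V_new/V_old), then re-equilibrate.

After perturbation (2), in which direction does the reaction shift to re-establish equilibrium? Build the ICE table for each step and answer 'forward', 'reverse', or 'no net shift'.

Direction: forward

Q₀ = 0.3146 vs Keq = 5.061 ⇒ Q<K, forward
Step 1:
                  D         J         A         B
  init      0.01534     9.748     0.927     3.842
  Δ        -0.01431  -0.04292  -0.02861   0.01431
  eq       0.001033     9.705    0.8984     3.856
  solve Keq expr → x = 0.01431; check Q = 5.061
Then remove 0.1483 M of A.
Step 2:
                  D         J         A         B
  init     0.001033     9.705    0.7501     3.856
  Δ       4.4447e-04  0.001333 8.8895e-04 -4.4447e-04
  eq       0.001477     9.706     0.751     3.856
  solve Keq expr → x = -4.4447e-04; check Q = 5.061
Then change container volume by factor 0.8 (V_new/V_old).
Step 3:
                  D         J         A         B
  init     0.001847     12.13    0.9387      4.82
  Δ       -0.001238 -0.003713 -0.002475  0.001238
  eq      6.0901e-04     12.13    0.9362     4.821
  solve Keq expr → x = 0.001238; check Q = 5.061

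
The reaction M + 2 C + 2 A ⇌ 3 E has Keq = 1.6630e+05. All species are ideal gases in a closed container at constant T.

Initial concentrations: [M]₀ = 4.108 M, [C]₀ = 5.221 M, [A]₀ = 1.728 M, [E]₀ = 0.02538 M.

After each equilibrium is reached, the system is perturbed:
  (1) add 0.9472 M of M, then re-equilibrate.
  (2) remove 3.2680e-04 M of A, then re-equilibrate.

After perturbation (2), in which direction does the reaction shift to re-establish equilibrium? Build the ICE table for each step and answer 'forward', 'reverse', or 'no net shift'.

Q₀ = 4.8893e-08 vs Keq = 1.6630e+05 ⇒ Q<K, forward
Step 1:
                  M         C         A         E
  Initial     4.108     5.221     1.728   0.02538
  Change    -0.8632    -1.726    -1.726      2.59
  Equil       3.245     3.495  0.001647     2.615
  solve Keq expr → x = 0.8632; check Q = 1.6630e+05
Then add 0.9472 M of M.
Step 2:
                  M         C         A         E
  Initial     4.192     3.495  0.001647     2.615
  Change  -9.8823e-05 -1.9765e-04 -1.9765e-04 2.9647e-04
  Equil       4.192     3.494   0.00145     2.615
  solve Keq expr → x = 9.8823e-05; check Q = 1.6630e+05
Then remove 3.2680e-04 M of A.
Step 3:
                  M         C         A         E
  Initial     4.192     3.494  0.001123     2.615
  Change  1.6311e-04 3.2623e-04 3.2623e-04 -4.8934e-04
  Equil       4.192     3.495  0.001449     2.615
  solve Keq expr → x = -1.6311e-04; check Q = 1.6630e+05

Direction: reverse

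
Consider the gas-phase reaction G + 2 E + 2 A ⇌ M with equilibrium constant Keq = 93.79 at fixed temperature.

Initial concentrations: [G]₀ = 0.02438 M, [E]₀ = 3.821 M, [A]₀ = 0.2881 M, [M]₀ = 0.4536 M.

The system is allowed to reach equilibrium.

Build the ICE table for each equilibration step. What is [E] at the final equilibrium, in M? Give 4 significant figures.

Q₀ = 15.35 vs Keq = 93.79 ⇒ Q<K, forward
Step 1:
                   G          E          A          M
  init       0.02438      3.821     0.2881     0.4536
  Δ         -0.01878   -0.03755   -0.03755    0.01878
  eq        0.005605      3.783     0.2505     0.4724
  solve Keq expr → x = 0.01878; check Q = 93.79

[E]_eq = 3.783 M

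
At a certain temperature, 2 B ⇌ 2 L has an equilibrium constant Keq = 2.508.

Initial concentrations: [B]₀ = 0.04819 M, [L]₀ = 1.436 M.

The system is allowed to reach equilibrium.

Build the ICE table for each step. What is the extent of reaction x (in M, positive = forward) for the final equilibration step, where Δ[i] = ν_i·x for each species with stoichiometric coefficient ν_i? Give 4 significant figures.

Q₀ = 888 vs Keq = 2.508 ⇒ Q>K, reverse
Step 1:
                  B         L
  init      0.04819     1.436
  Δ          0.5263   -0.5263
  eq         0.5745    0.9097
  solve Keq expr → x = -0.2631; check Q = 2.508

x = -0.2631 M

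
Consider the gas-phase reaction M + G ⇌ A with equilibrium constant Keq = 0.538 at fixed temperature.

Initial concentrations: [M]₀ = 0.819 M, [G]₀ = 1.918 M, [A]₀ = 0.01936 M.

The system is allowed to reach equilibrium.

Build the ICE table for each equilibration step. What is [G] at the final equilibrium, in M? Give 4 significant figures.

Q₀ = 0.01232 vs Keq = 0.538 ⇒ Q<K, forward
Step 1:
                   M          G          A
  init         0.819      1.918    0.01936
  Δ          -0.3626    -0.3626     0.3626
  eq          0.4564      1.555     0.3819
  solve Keq expr → x = 0.3626; check Q = 0.538

[G]_eq = 1.555 M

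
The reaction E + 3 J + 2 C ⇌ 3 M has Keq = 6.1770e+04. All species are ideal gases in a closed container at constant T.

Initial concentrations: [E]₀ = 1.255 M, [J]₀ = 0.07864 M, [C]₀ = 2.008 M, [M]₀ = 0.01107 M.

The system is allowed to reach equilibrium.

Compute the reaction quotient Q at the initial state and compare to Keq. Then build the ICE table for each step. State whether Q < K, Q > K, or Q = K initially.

Q₀ = 5.5124e-04 vs Keq = 6.1770e+04 ⇒ Q<K, forward
Step 1:
                  E         J         C         M
  init        1.255   0.07864     2.008   0.01107
  Δ        -0.02577  -0.07731  -0.05154   0.07731
  eq          1.229  0.001334     1.956   0.08838
  solve Keq expr → x = 0.02577; check Q = 6.1770e+04

Q₀ = 5.5124e-04; Q < K (proceeds forward)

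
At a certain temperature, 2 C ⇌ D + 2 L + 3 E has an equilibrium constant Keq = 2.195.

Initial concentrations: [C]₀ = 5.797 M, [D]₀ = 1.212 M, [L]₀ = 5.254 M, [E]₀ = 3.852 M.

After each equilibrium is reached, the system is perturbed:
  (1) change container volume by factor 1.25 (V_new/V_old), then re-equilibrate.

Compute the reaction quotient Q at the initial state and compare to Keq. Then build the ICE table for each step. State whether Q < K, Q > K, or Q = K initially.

Q₀ = 56.9 vs Keq = 2.195 ⇒ Q>K, reverse
Step 1:
                    C           D           L           E
  init          5.797       1.212       5.254       3.852
  Δ             1.143     -0.5715      -1.143      -1.714
  eq             6.94      0.6405       4.111       2.138
  solve Keq expr → x = -0.5715; check Q = 2.195
Then change container volume by factor 1.25 (V_new/V_old).
Step 2:
                    C           D           L           E
  init          5.552      0.5124       3.289        1.71
  Δ           -0.2095      0.1048      0.2095      0.3143
  eq            5.342      0.6172       3.498       2.024
  solve Keq expr → x = 0.1048; check Q = 2.195

Q₀ = 56.9; Q > K (proceeds reverse)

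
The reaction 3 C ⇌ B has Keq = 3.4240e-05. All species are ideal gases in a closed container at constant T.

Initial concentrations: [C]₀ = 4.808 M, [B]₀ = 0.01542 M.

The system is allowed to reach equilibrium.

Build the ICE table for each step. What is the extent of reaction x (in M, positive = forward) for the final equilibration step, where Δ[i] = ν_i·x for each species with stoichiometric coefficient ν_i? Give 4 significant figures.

Q₀ = 1.3874e-04 vs Keq = 3.4240e-05 ⇒ Q>K, reverse
Step 1:
                   C          B
  init         4.808    0.01542
  Δ          0.03459   -0.01153
  eq           4.843   0.003888
  solve Keq expr → x = -0.01153; check Q = 3.4240e-05

x = -0.01153 M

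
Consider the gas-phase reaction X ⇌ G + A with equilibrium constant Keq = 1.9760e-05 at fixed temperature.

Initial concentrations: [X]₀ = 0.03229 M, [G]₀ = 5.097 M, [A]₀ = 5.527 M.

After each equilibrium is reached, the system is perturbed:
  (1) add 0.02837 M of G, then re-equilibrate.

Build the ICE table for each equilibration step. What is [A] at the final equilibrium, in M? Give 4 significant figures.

Q₀ = 872.4 vs Keq = 1.9760e-05 ⇒ Q>K, reverse
Step 1:
                  X         G         A
  I         0.03229     5.097     5.527
  C           5.097    -5.097    -5.097
  E           5.129 2.3557e-04    0.4302
  solve Keq expr → x = -5.097; check Q = 1.9760e-05
Then add 0.02837 M of G.
Step 2:
                  X         G         A
  I           5.129   0.02861    0.4302
  C         0.02835  -0.02835  -0.02835
  E           5.157 2.5358e-04    0.4019
  solve Keq expr → x = -0.02835; check Q = 1.9760e-05

[A]_eq = 0.4019 M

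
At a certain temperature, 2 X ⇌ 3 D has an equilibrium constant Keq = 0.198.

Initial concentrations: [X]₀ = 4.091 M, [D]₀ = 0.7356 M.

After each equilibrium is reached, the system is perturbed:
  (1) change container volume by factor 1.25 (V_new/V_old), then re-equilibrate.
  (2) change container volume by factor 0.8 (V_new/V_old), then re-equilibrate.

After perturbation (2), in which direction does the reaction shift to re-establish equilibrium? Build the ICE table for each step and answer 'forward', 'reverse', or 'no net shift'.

Direction: reverse

Q₀ = 0.02378 vs Keq = 0.198 ⇒ Q<K, forward
Step 1:
                  X         D
  init        4.091    0.7356
  Δ         -0.4322    0.6483
  eq          3.659     1.384
  solve Keq expr → x = 0.2161; check Q = 0.198
Then change container volume by factor 1.25 (V_new/V_old).
Step 2:
                  X         D
  init        2.927     1.107
  Δ        -0.04823   0.07235
  eq          2.879     1.179
  solve Keq expr → x = 0.02412; check Q = 0.198
Then change container volume by factor 0.8 (V_new/V_old).
Step 3:
                  X         D
  init        3.598     1.474
  Δ         0.06029  -0.09044
  eq          3.659     1.384
  solve Keq expr → x = -0.03015; check Q = 0.198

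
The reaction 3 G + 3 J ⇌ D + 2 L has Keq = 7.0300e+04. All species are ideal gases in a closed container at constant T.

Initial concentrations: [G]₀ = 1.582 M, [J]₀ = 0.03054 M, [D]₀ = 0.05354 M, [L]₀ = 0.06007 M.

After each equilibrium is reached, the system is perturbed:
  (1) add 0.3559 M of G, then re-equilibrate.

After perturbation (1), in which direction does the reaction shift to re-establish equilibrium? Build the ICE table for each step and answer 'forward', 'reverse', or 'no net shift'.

Q₀ = 1.713 vs Keq = 7.0300e+04 ⇒ Q<K, forward
Step 1:
                  G         J         D         L
  Initial     1.582   0.03054   0.05354   0.06007
  Change   -0.02939  -0.02939  0.009796   0.01959
  Equil       1.553  0.001152   0.06334   0.07966
  solve Keq expr → x = 0.009796; check Q = 7.0300e+04
Then add 0.3559 M of G.
Step 2:
                  G         J         D         L
  Initial     1.909  0.001152   0.06334   0.07966
  Change  -2.1320e-04 -2.1320e-04 7.1066e-05 1.4213e-04
  Equil       1.908 9.3850e-04   0.06341    0.0798
  solve Keq expr → x = 7.1066e-05; check Q = 7.0300e+04

Direction: forward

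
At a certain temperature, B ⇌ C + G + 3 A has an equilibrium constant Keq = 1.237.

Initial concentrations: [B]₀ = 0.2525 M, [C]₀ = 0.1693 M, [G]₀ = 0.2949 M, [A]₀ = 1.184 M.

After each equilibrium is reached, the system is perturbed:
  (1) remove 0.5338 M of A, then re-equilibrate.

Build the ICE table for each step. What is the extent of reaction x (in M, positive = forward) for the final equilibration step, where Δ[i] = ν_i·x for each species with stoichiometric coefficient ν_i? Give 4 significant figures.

x = 0.065 M

Q₀ = 0.3282 vs Keq = 1.237 ⇒ Q<K, forward
Step 1:
                   B          C          G          A
  I           0.2525     0.1693     0.2949      1.184
  C         -0.06753    0.06753    0.06753     0.2026
  E            0.185     0.2368     0.3624      1.387
  solve Keq expr → x = 0.06753; check Q = 1.237
Then remove 0.5338 M of A.
Step 2:
                   B          C          G          A
  I            0.185     0.2368     0.3624     0.8528
  C           -0.065      0.065      0.065      0.195
  E             0.12     0.3018     0.4274      1.048
  solve Keq expr → x = 0.065; check Q = 1.237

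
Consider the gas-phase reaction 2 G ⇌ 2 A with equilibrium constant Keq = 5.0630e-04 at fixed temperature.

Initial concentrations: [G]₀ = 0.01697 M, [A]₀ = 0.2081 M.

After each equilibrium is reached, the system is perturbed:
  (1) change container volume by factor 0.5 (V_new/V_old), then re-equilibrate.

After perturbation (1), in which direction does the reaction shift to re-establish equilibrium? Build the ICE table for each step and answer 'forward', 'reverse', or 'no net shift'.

Q₀ = 150.4 vs Keq = 5.0630e-04 ⇒ Q>K, reverse
Step 1:
                  G         A
  init      0.01697    0.2081
  Δ          0.2031   -0.2031
  eq         0.2201  0.004953
  solve Keq expr → x = -0.1016; check Q = 5.0630e-04
Then change container volume by factor 0.5 (V_new/V_old).
Step 2:
                  G         A
  init       0.4402  0.009906
  Δ               0         0
  eq         0.4402  0.009906
  solve Keq expr → x = 0; check Q = 5.0630e-04

Direction: no net shift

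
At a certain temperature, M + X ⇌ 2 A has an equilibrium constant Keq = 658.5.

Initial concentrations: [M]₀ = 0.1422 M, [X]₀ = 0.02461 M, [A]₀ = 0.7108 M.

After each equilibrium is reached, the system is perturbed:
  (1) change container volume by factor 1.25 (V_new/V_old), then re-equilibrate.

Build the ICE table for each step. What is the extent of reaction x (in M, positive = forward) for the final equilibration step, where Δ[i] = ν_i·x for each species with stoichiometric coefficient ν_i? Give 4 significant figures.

x = 0 M

Q₀ = 144.4 vs Keq = 658.5 ⇒ Q<K, forward
Step 1:
                   M          X          A
  Initial     0.1422    0.02461     0.7108
  Change    -0.01781   -0.01781    0.03562
  Equil       0.1244   0.006802     0.7464
  solve Keq expr → x = 0.01781; check Q = 658.5
Then change container volume by factor 1.25 (V_new/V_old).
Step 2:
                   M          X          A
  Initial    0.09951   0.005441     0.5971
  Change           0          0          0
  Equil      0.09951   0.005441     0.5971
  solve Keq expr → x = 0; check Q = 658.5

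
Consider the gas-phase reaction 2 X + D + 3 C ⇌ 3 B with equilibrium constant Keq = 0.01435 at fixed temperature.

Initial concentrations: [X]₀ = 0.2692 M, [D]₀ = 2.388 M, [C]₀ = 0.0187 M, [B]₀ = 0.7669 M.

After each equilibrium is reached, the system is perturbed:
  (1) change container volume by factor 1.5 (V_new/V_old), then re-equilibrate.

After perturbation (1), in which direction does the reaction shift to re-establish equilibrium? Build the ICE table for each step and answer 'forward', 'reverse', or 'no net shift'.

Direction: reverse

Q₀ = 3.9857e+05 vs Keq = 0.01435 ⇒ Q>K, reverse
Step 1:
                    X           D           C           B
  init         0.2692       2.388      0.0187      0.7669
  Δ            0.4044      0.2022      0.6066     -0.6066
  eq           0.6736        2.59      0.6253      0.1603
  solve Keq expr → x = -0.2022; check Q = 0.01435
Then change container volume by factor 1.5 (V_new/V_old).
Step 2:
                    X           D           C           B
  init          0.449       1.727      0.4168      0.1069
  Δ           0.01899    0.009495     0.02849    -0.02849
  eq            0.468       1.736      0.4453     0.07841
  solve Keq expr → x = -0.009495; check Q = 0.01435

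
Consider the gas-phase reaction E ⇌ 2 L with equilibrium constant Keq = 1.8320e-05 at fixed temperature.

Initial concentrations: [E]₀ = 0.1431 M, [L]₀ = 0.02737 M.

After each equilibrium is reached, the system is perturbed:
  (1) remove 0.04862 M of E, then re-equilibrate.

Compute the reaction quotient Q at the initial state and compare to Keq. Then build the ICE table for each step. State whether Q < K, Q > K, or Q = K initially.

Q₀ = 0.005235 vs Keq = 1.8320e-05 ⇒ Q>K, reverse
Step 1:
                    E           L
  init         0.1431     0.02737
  Δ           0.01284    -0.02568
  eq           0.1559     0.00169
  solve Keq expr → x = -0.01284; check Q = 1.8320e-05
Then remove 0.04862 M of E.
Step 2:
                    E           L
  init         0.1073     0.00169
  Δ        1.4355e-04 -2.8710e-04
  eq           0.1075    0.001403
  solve Keq expr → x = -1.4355e-04; check Q = 1.8320e-05

Q₀ = 0.005235; Q > K (proceeds reverse)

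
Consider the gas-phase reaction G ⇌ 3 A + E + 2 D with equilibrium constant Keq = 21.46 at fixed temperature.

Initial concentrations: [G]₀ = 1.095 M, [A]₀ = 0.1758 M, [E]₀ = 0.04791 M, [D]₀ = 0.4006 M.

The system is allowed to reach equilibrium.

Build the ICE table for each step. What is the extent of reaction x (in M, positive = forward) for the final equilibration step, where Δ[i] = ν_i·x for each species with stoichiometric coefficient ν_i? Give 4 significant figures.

Q₀ = 3.8150e-05 vs Keq = 21.46 ⇒ Q<K, forward
Step 1:
                   G          A          E          D
  init         1.095     0.1758    0.04791     0.4006
  Δ          -0.5825      1.748     0.5825      1.165
  eq          0.5125      1.923     0.6305      1.566
  solve Keq expr → x = 0.5825; check Q = 21.46

x = 0.5825 M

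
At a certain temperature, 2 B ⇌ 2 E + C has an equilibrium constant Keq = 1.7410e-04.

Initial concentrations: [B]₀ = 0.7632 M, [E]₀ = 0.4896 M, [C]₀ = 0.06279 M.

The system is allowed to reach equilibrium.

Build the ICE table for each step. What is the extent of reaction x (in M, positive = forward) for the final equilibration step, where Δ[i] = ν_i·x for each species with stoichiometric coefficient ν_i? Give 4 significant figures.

x = -0.06177 M

Q₀ = 0.02584 vs Keq = 1.7410e-04 ⇒ Q>K, reverse
Step 1:
                   B          E          C
  I           0.7632     0.4896    0.06279
  C           0.1235    -0.1235   -0.06177
  E           0.8867     0.3661   0.001022
  solve Keq expr → x = -0.06177; check Q = 1.7410e-04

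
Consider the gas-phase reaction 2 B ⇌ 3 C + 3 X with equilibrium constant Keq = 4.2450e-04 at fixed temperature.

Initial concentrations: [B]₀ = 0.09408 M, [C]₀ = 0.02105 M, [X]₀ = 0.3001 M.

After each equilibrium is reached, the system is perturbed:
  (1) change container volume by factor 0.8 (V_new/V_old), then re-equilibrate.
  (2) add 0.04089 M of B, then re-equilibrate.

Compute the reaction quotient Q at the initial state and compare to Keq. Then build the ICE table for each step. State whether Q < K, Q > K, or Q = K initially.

Q₀ = 2.8481e-05; Q < K (proceeds forward)

Q₀ = 2.8481e-05 vs Keq = 4.2450e-04 ⇒ Q<K, forward
Step 1:
                   B          C          X
  I          0.09408    0.02105     0.3001
  C          -0.0147    0.02204    0.02204
  E          0.07938    0.04309     0.3221
  solve Keq expr → x = 0.007348; check Q = 4.2450e-04
Then change container volume by factor 0.8 (V_new/V_old).
Step 2:
                   B          C          X
  I          0.09923    0.05387     0.4027
  C         0.007197    -0.0108    -0.0108
  E           0.1064    0.04307     0.3919
  solve Keq expr → x = -0.003599; check Q = 4.2450e-04
Then add 0.04089 M of B.
Step 3:
                   B          C          X
  I           0.1473    0.04307     0.3919
  C        -0.005375   0.008063   0.008063
  E           0.1419    0.05113     0.3999
  solve Keq expr → x = 0.002688; check Q = 4.2450e-04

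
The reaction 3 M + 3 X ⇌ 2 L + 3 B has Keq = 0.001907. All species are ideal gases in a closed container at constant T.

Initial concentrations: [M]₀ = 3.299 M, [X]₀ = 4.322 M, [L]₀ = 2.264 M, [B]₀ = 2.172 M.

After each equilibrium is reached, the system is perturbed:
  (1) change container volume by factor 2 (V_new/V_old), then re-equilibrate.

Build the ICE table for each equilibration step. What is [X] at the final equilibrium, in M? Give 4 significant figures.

Q₀ = 0.01812 vs Keq = 0.001907 ⇒ Q>K, reverse
Step 1:
                  M         X         L         B
  I           3.299     4.322     2.264     2.172
  C          0.6004    0.6004   -0.4002   -0.6004
  E           3.899     4.922     1.864     1.572
  solve Keq expr → x = -0.2001; check Q = 0.001907
Then change container volume by factor 2 (V_new/V_old).
Step 2:
                  M         X         L         B
  I            1.95     2.461    0.9319    0.7858
  C         0.08433   0.08433  -0.05622  -0.08433
  E           2.034     2.546    0.8757    0.7015
  solve Keq expr → x = -0.02811; check Q = 0.001907

[X]_eq = 2.546 M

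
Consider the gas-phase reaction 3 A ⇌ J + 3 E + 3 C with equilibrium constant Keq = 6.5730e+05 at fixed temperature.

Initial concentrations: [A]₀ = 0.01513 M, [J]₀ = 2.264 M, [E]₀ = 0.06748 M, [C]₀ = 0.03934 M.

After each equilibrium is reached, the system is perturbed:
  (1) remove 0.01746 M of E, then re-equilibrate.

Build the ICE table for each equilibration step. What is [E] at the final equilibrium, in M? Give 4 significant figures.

[E]_eq = 0.0651 M

Q₀ = 0.01223 vs Keq = 6.5730e+05 ⇒ Q<K, forward
Step 1:
                    A           J           E           C
  Initial     0.01513       2.264     0.06748     0.03934
  Change     -0.01506    0.005021     0.01506     0.01506
  Equil    6.7866e-05       2.269     0.08254      0.0544
  solve Keq expr → x = 0.005021; check Q = 6.5730e+05
Then remove 0.01746 M of E.
Step 2:
                    A           J           E           C
  Initial  6.7866e-05       2.269     0.06508      0.0544
  Change  -1.4330e-05  4.7765e-06  1.4330e-05  1.4330e-05
  Equil    5.3536e-05       2.269      0.0651     0.05442
  solve Keq expr → x = 4.7765e-06; check Q = 6.5730e+05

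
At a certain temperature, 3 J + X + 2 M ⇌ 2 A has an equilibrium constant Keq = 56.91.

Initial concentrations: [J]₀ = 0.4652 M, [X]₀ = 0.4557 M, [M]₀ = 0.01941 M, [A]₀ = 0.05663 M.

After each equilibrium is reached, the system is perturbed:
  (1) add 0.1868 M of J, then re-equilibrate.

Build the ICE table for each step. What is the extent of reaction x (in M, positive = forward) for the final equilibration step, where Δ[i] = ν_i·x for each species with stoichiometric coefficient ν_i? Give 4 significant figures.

Q₀ = 185.5 vs Keq = 56.91 ⇒ Q>K, reverse
Step 1:
                   J          X          M          A
  Initial     0.4652     0.4557    0.01941    0.05663
  Change     0.01323   0.004411   0.008822  -0.008822
  Equil       0.4784     0.4601    0.02823    0.04781
  solve Keq expr → x = -0.004411; check Q = 56.91
Then add 0.1868 M of J.
Step 2:
                   J          X          M          A
  Initial     0.6652     0.4601    0.02823    0.04781
  Change    -0.01147  -0.003823  -0.007646   0.007646
  Equil       0.6538     0.4563    0.02059    0.05545
  solve Keq expr → x = 0.003823; check Q = 56.91

x = 0.003823 M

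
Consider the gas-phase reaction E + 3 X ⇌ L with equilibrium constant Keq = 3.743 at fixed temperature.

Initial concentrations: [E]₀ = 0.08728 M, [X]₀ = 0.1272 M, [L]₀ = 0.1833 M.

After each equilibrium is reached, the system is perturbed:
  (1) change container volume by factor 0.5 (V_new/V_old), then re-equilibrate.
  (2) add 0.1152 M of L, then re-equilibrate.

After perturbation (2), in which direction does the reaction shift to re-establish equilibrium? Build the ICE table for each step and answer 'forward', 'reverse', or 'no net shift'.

Q₀ = 1020 vs Keq = 3.743 ⇒ Q>K, reverse
Step 1:
                    E           X           L
  Initial     0.08728      0.1272      0.1833
  Change        0.111       0.333      -0.111
  Equil        0.1983      0.4602     0.07231
  solve Keq expr → x = -0.111; check Q = 3.743
Then change container volume by factor 0.5 (V_new/V_old).
Step 2:
                    E           X           L
  Initial      0.3965      0.9203      0.1446
  Change      -0.1036     -0.3108      0.1036
  Equil        0.2929      0.6095      0.2482
  solve Keq expr → x = 0.1036; check Q = 3.743
Then add 0.1152 M of L.
Step 3:
                    E           X           L
  Initial      0.2929      0.6095      0.3634
  Change      0.01882     0.05646    -0.01882
  Equil        0.3117      0.6659      0.3446
  solve Keq expr → x = -0.01882; check Q = 3.743

Direction: reverse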